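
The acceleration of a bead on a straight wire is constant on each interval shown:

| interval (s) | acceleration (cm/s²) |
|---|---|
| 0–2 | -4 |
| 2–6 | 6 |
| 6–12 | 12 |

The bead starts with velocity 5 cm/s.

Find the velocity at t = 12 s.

93 cm/s

Δv equals the area under the a-t graph; then v = v₀ + Δv.
0–2 s: -4 × 2 = -8 cm/s
2–6 s: 6 × 4 = 24 cm/s
6–12 s: 12 × 6 = 72 cm/s
Δv = 88 cm/s, so v(12) = 5 + (88) = 93 cm/s.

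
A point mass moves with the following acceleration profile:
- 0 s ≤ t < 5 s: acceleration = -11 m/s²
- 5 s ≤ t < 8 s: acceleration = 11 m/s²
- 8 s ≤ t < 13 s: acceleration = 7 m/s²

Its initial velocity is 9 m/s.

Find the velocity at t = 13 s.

22 m/s

Δv equals the area under the a-t graph; then v = v₀ + Δv.
0–5 s: -11 × 5 = -55 m/s
5–8 s: 11 × 3 = 33 m/s
8–13 s: 7 × 5 = 35 m/s
Δv = 13 m/s, so v(13) = 9 + (13) = 22 m/s.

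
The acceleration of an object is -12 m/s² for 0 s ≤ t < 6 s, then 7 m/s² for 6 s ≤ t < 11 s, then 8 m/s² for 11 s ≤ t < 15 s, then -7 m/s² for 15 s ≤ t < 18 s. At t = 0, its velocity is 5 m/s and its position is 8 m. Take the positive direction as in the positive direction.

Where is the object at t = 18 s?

-521 m

On each constant-a segment, Δv = aΔt and Δx = v₀Δt + ½aΔt²; chain segment to segment.
0–6 s: v starts 5 m/s; Δx = 5·6 + ½·-12·6² = -186 m; v ends -67 m/s.
6–11 s: v starts -67 m/s; Δx = -67·5 + ½·7·5² = -247.5 m; v ends -32 m/s.
11–15 s: v starts -32 m/s; Δx = -32·4 + ½·8·4² = -64 m; v ends 0 m/s.
15–18 s: v starts 0 m/s; Δx = 0·3 + ½·-7·3² = -31.5 m; v ends -21 m/s.
x(18) = 8 + Σ Δx = -521 m.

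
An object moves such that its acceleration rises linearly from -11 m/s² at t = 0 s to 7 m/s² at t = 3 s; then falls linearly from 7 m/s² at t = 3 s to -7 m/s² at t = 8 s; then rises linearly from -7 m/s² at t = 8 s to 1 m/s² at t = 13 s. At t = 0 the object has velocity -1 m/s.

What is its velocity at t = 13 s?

Δv equals the area under the a-t graph; then v = v₀ + Δv.
0–3 s: ½(-11 + 7)(3) = -6 m/s
3–8 s: ½(7 + -7)(5) = 0 m/s
8–13 s: ½(-7 + 1)(5) = -15 m/s
Δv = -21 m/s, so v(13) = -1 + (-21) = -22 m/s.

-22 m/s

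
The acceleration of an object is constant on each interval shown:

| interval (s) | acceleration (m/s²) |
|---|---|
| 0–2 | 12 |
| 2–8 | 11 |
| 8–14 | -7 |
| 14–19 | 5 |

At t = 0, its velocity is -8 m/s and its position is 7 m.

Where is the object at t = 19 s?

On each constant-a segment, Δv = aΔt and Δx = v₀Δt + ½aΔt²; chain segment to segment.
0–2 s: v starts -8 m/s; Δx = -8·2 + ½·12·2² = 8 m; v ends 16 m/s.
2–8 s: v starts 16 m/s; Δx = 16·6 + ½·11·6² = 294 m; v ends 82 m/s.
8–14 s: v starts 82 m/s; Δx = 82·6 + ½·-7·6² = 366 m; v ends 40 m/s.
14–19 s: v starts 40 m/s; Δx = 40·5 + ½·5·5² = 262.5 m; v ends 65 m/s.
x(19) = 7 + Σ Δx = 937.5 m.

937.5 m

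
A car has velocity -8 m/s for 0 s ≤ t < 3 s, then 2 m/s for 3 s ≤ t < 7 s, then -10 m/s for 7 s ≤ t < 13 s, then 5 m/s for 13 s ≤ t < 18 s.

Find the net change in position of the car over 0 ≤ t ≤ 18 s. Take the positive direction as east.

Displacement is the signed area under the v-t curve.
0–3 s: -8 × 3 = -24 m
3–7 s: 2 × 4 = 8 m
7–13 s: -10 × 6 = -60 m
13–18 s: 5 × 5 = 25 m
Net displacement = -51 m

-51 m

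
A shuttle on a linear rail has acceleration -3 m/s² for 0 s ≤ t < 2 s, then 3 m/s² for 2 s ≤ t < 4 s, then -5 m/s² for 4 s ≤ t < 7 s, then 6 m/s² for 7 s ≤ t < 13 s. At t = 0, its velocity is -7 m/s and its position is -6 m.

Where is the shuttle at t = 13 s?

On each constant-a segment, Δv = aΔt and Δx = v₀Δt + ½aΔt²; chain segment to segment.
0–2 s: v starts -7 m/s; Δx = -7·2 + ½·-3·2² = -20 m; v ends -13 m/s.
2–4 s: v starts -13 m/s; Δx = -13·2 + ½·3·2² = -20 m; v ends -7 m/s.
4–7 s: v starts -7 m/s; Δx = -7·3 + ½·-5·3² = -43.5 m; v ends -22 m/s.
7–13 s: v starts -22 m/s; Δx = -22·6 + ½·6·6² = -24 m; v ends 14 m/s.
x(13) = -6 + Σ Δx = -113.5 m.

-113.5 m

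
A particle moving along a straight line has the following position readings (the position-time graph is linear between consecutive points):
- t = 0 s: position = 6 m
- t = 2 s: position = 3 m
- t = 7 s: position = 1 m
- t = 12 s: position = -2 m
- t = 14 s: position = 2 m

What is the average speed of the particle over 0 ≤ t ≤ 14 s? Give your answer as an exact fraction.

6/7 m/s

Average speed = (total path length)/(elapsed time); on a piecewise-linear x-t graph the path length is Σ|Δx|.
0–2 s: |Δx| = |3 − 6| = 3 m
2–7 s: |Δx| = |1 − 3| = 2 m
7–12 s: |Δx| = |-2 − 1| = 3 m
12–14 s: |Δx| = |2 − -2| = 4 m
Total path = 12 m; average speed = 12/14 = 6/7 m/s.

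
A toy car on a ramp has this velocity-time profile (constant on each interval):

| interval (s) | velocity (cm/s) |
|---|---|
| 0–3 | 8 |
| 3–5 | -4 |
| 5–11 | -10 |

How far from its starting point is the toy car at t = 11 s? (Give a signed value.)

-44 cm

Net displacement equals the area under the velocity-time graph (areas below the axis count negative).
0–3 s: 8 × 3 = 24 cm
3–5 s: -4 × 2 = -8 cm
5–11 s: -10 × 6 = -60 cm
Net displacement = -44 cm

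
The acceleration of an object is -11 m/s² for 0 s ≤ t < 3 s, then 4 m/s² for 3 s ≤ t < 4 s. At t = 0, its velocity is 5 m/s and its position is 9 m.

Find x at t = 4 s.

On each constant-a segment, Δv = aΔt and Δx = v₀Δt + ½aΔt²; chain segment to segment.
0–3 s: v starts 5 m/s; Δx = 5·3 + ½·-11·3² = -34.5 m; v ends -28 m/s.
3–4 s: v starts -28 m/s; Δx = -28·1 + ½·4·1² = -26 m; v ends -24 m/s.
x(4) = 9 + Σ Δx = -51.5 m.

-51.5 m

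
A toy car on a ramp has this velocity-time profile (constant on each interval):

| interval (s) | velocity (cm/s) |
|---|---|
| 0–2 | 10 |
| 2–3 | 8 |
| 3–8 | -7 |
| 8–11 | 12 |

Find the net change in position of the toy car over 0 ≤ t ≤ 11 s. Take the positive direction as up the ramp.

Displacement is the signed area under the v-t curve.
0–2 s: 10 × 2 = 20 cm
2–3 s: 8 × 1 = 8 cm
3–8 s: -7 × 5 = -35 cm
8–11 s: 12 × 3 = 36 cm
Net displacement = 29 cm

29 cm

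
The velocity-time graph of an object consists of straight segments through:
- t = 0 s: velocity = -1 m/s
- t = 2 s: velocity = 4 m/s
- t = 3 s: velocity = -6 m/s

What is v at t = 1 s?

On 0–2 s the graph is linear from -1 to 4 m/s: v(1) = -1 + (4 − -1)·(1 − 0)/(2 − 0) = 1.5 m/s.

1.5 m/s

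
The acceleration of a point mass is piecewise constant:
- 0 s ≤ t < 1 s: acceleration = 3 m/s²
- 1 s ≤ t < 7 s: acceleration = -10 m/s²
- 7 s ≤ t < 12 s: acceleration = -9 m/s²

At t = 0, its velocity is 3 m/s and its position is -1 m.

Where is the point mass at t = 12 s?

-523 m

On each constant-a segment, Δv = aΔt and Δx = v₀Δt + ½aΔt²; chain segment to segment.
0–1 s: v starts 3 m/s; Δx = 3·1 + ½·3·1² = 4.5 m; v ends 6 m/s.
1–7 s: v starts 6 m/s; Δx = 6·6 + ½·-10·6² = -144 m; v ends -54 m/s.
7–12 s: v starts -54 m/s; Δx = -54·5 + ½·-9·5² = -382.5 m; v ends -99 m/s.
x(12) = -1 + Σ Δx = -523 m.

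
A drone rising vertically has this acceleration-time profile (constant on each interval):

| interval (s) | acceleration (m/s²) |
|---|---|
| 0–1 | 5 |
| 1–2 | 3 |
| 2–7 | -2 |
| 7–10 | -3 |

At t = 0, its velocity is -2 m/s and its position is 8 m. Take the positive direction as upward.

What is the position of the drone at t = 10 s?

-7.5 m

On each constant-a segment, Δv = aΔt and Δx = v₀Δt + ½aΔt²; chain segment to segment.
0–1 s: v starts -2 m/s; Δx = -2·1 + ½·5·1² = 0.5 m; v ends 3 m/s.
1–2 s: v starts 3 m/s; Δx = 3·1 + ½·3·1² = 4.5 m; v ends 6 m/s.
2–7 s: v starts 6 m/s; Δx = 6·5 + ½·-2·5² = 5 m; v ends -4 m/s.
7–10 s: v starts -4 m/s; Δx = -4·3 + ½·-3·3² = -25.5 m; v ends -13 m/s.
x(10) = 8 + Σ Δx = -7.5 m.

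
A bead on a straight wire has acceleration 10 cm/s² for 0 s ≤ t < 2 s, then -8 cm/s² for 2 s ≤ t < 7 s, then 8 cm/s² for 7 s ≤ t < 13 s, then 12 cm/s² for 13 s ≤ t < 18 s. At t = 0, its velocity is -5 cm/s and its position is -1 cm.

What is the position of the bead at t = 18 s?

On each constant-a segment, Δv = aΔt and Δx = v₀Δt + ½aΔt²; chain segment to segment.
0–2 s: v starts -5 cm/s; Δx = -5·2 + ½·10·2² = 10 cm; v ends 15 cm/s.
2–7 s: v starts 15 cm/s; Δx = 15·5 + ½·-8·5² = -25 cm; v ends -25 cm/s.
7–13 s: v starts -25 cm/s; Δx = -25·6 + ½·8·6² = -6 cm; v ends 23 cm/s.
13–18 s: v starts 23 cm/s; Δx = 23·5 + ½·12·5² = 265 cm; v ends 83 cm/s.
x(18) = -1 + Σ Δx = 243 cm.

243 cm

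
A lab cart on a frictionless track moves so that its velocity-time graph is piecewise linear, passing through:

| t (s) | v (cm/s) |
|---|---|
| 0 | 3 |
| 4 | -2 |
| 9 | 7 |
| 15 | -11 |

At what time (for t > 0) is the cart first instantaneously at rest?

t = 2.4 s

v changes sign on 0–4 s (from 3 to -2); the graph is linear there, so v = 0 at t = 0 + (-3)·(4 − 0)/(-2 − 3) = 2.4 s.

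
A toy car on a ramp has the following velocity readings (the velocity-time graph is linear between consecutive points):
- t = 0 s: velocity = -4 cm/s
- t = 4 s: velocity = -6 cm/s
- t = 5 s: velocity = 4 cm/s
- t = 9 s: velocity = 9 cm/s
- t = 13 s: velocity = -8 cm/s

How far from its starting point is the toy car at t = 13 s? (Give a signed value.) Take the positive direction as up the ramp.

Net displacement equals the area under the velocity-time graph (areas below the axis count negative).
0–4 s: ½(-4 + -6)(4) = -20 cm
4–5 s: ½(-6 + 4)(1) = -1 cm
5–9 s: ½(4 + 9)(4) = 26 cm
9–13 s: ½(9 + -8)(4) = 2 cm
Net displacement = 7 cm

7 cm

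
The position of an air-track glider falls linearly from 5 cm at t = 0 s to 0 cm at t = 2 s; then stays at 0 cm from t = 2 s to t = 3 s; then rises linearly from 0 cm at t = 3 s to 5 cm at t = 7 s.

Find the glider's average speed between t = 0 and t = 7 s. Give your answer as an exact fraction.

10/7 cm/s

Average speed = (total path length)/(elapsed time); on a piecewise-linear x-t graph the path length is Σ|Δx|.
0–2 s: |Δx| = |0 − 5| = 5 cm
2–3 s: |Δx| = |0 − 0| = 0 cm
3–7 s: |Δx| = |5 − 0| = 5 cm
Total path = 10 cm; average speed = 10/7 = 10/7 cm/s.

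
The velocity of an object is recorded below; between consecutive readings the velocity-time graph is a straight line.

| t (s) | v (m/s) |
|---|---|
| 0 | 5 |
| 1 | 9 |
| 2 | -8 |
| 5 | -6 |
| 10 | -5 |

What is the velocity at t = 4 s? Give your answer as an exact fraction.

On 2–5 s the graph is linear from -8 to -6 m/s: v(4) = -8 + (-6 − -8)·(4 − 2)/(5 − 2) = -20/3 m/s.

-20/3 m/s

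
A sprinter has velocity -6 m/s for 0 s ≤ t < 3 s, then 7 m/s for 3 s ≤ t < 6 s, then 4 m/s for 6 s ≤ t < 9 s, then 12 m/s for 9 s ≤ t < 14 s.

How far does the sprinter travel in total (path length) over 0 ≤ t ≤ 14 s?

Total distance travelled is ∫|v| dt — sum the magnitudes of each area piece.
0–3 s: |-6| × 3 = 18 m
3–6 s: |7| × 3 = 21 m
6–9 s: |4| × 3 = 12 m
9–14 s: |12| × 5 = 60 m
Total distance = 111 m

111 m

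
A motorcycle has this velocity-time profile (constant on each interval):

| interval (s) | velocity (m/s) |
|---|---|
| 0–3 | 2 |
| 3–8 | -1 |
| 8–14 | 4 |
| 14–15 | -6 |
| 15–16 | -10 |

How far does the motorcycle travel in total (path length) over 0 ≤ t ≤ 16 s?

Distance (not displacement) is the total path length: add the absolute areas under v-t.
0–3 s: |2| × 3 = 6 m
3–8 s: |-1| × 5 = 5 m
8–14 s: |4| × 6 = 24 m
14–15 s: |-6| × 1 = 6 m
15–16 s: |-10| × 1 = 10 m
Total distance = 51 m

51 m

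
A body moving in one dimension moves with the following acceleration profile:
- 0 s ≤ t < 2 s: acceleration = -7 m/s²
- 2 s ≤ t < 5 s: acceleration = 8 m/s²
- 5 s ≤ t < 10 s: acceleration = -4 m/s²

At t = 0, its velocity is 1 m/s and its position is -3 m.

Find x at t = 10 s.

-13 m

On each constant-a segment, Δv = aΔt and Δx = v₀Δt + ½aΔt²; chain segment to segment.
0–2 s: v starts 1 m/s; Δx = 1·2 + ½·-7·2² = -12 m; v ends -13 m/s.
2–5 s: v starts -13 m/s; Δx = -13·3 + ½·8·3² = -3 m; v ends 11 m/s.
5–10 s: v starts 11 m/s; Δx = 11·5 + ½·-4·5² = 5 m; v ends -9 m/s.
x(10) = -3 + Σ Δx = -13 m.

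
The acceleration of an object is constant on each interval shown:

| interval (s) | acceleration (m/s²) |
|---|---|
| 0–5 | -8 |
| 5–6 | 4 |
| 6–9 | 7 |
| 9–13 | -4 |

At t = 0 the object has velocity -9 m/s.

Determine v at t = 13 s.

Δv equals the area under the a-t graph; then v = v₀ + Δv.
0–5 s: -8 × 5 = -40 m/s
5–6 s: 4 × 1 = 4 m/s
6–9 s: 7 × 3 = 21 m/s
9–13 s: -4 × 4 = -16 m/s
Δv = -31 m/s, so v(13) = -9 + (-31) = -40 m/s.

-40 m/s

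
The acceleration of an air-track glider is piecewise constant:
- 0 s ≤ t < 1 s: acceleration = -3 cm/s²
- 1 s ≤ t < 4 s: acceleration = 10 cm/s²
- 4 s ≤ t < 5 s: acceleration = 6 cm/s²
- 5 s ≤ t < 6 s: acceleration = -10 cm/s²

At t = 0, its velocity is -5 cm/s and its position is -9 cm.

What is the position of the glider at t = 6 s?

53.5 cm

On each constant-a segment, Δv = aΔt and Δx = v₀Δt + ½aΔt²; chain segment to segment.
0–1 s: v starts -5 cm/s; Δx = -5·1 + ½·-3·1² = -6.5 cm; v ends -8 cm/s.
1–4 s: v starts -8 cm/s; Δx = -8·3 + ½·10·3² = 21 cm; v ends 22 cm/s.
4–5 s: v starts 22 cm/s; Δx = 22·1 + ½·6·1² = 25 cm; v ends 28 cm/s.
5–6 s: v starts 28 cm/s; Δx = 28·1 + ½·-10·1² = 23 cm; v ends 18 cm/s.
x(6) = -9 + Σ Δx = 53.5 cm.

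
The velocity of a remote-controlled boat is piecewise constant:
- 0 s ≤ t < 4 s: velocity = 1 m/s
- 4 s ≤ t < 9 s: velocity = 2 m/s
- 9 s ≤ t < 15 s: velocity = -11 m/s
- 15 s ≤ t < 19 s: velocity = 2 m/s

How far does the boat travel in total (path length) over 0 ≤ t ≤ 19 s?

88 m

Distance (not displacement) is the total path length: add the absolute areas under v-t.
0–4 s: |1| × 4 = 4 m
4–9 s: |2| × 5 = 10 m
9–15 s: |-11| × 6 = 66 m
15–19 s: |2| × 4 = 8 m
Total distance = 88 m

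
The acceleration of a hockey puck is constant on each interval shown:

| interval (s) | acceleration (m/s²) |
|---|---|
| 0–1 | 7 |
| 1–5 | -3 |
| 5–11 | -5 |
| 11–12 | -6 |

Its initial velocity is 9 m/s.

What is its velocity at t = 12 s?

-32 m/s

Δv equals the area under the a-t graph; then v = v₀ + Δv.
0–1 s: 7 × 1 = 7 m/s
1–5 s: -3 × 4 = -12 m/s
5–11 s: -5 × 6 = -30 m/s
11–12 s: -6 × 1 = -6 m/s
Δv = -41 m/s, so v(12) = 9 + (-41) = -32 m/s.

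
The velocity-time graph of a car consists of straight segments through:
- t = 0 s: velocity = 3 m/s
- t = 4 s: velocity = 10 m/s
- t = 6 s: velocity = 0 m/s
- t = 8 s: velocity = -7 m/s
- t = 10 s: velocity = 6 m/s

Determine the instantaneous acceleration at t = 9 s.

6.5 m/s²

Acceleration is the slope of the v-t graph on 8–10 s: (6 − -7)/(10 − 8) = 6.5 m/s².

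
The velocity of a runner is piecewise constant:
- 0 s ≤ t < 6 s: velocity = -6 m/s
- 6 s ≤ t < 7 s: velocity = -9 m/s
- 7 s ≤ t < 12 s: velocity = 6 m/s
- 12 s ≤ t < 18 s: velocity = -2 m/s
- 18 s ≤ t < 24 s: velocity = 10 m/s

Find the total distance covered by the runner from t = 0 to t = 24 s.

147 m

Total distance travelled is ∫|v| dt — sum the magnitudes of each area piece.
0–6 s: |-6| × 6 = 36 m
6–7 s: |-9| × 1 = 9 m
7–12 s: |6| × 5 = 30 m
12–18 s: |-2| × 6 = 12 m
18–24 s: |10| × 6 = 60 m
Total distance = 147 m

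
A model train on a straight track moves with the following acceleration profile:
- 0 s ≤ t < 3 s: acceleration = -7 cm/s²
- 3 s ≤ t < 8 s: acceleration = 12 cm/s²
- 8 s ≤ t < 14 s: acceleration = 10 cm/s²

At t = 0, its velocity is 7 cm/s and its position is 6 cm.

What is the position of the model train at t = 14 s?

531.5 cm

On each constant-a segment, Δv = aΔt and Δx = v₀Δt + ½aΔt²; chain segment to segment.
0–3 s: v starts 7 cm/s; Δx = 7·3 + ½·-7·3² = -10.5 cm; v ends -14 cm/s.
3–8 s: v starts -14 cm/s; Δx = -14·5 + ½·12·5² = 80 cm; v ends 46 cm/s.
8–14 s: v starts 46 cm/s; Δx = 46·6 + ½·10·6² = 456 cm; v ends 106 cm/s.
x(14) = 6 + Σ Δx = 531.5 cm.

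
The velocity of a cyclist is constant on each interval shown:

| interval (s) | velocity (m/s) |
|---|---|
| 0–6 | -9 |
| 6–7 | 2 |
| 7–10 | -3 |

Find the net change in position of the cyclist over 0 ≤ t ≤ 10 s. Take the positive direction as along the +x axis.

-61 m

Net displacement equals the area under the velocity-time graph (areas below the axis count negative).
0–6 s: -9 × 6 = -54 m
6–7 s: 2 × 1 = 2 m
7–10 s: -3 × 3 = -9 m
Net displacement = -61 m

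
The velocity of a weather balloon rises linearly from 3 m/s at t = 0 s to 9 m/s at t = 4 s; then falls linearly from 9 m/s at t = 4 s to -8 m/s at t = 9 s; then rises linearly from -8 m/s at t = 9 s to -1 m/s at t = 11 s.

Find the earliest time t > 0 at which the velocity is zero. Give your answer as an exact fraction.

v changes sign on 4–9 s (from 9 to -8); the graph is linear there, so v = 0 at t = 4 + (-9)·(9 − 4)/(-8 − 9) = 113/17 s.

t = 113/17 s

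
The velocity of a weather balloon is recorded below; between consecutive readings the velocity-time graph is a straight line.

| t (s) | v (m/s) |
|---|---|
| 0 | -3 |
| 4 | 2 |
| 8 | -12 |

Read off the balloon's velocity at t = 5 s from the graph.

-1.5 m/s

On 4–8 s the graph is linear from 2 to -12 m/s: v(5) = 2 + (-12 − 2)·(5 − 4)/(8 − 4) = -1.5 m/s.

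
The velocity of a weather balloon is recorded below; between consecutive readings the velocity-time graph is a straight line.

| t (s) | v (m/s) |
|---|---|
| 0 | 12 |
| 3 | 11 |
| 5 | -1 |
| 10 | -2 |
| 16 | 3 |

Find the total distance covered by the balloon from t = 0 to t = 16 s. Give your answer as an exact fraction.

1799/30 m

Distance (not displacement) is the total path length: add the absolute areas under v-t.
0–3 s: |½(12 + 11)(3)| = 34.5 m
3–5 s: v = 0 at t = 29/6 s; triangle areas 121/12 + 1/12 = 61/6 m
5–10 s: |½(-1 + -2)(5)| = 7.5 m
10–16 s: v = 0 at t = 12.4 s; triangle areas 2.4 + 5.4 = 7.8 m
Total distance = 1799/30 m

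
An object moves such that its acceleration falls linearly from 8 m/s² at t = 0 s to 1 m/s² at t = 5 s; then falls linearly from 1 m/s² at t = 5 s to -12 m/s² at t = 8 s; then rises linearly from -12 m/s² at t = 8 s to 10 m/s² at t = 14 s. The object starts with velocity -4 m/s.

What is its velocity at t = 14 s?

Δv equals the area under the a-t graph; then v = v₀ + Δv.
0–5 s: ½(8 + 1)(5) = 22.5 m/s
5–8 s: ½(1 + -12)(3) = -16.5 m/s
8–14 s: ½(-12 + 10)(6) = -6 m/s
Δv = 0 m/s, so v(14) = -4 + (0) = -4 m/s.

-4 m/s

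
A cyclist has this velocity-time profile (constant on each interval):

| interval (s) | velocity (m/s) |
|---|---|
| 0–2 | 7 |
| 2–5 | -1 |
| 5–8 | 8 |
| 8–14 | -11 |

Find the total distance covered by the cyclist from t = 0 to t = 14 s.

Total distance travelled is ∫|v| dt — sum the magnitudes of each area piece.
0–2 s: |7| × 2 = 14 m
2–5 s: |-1| × 3 = 3 m
5–8 s: |8| × 3 = 24 m
8–14 s: |-11| × 6 = 66 m
Total distance = 107 m

107 m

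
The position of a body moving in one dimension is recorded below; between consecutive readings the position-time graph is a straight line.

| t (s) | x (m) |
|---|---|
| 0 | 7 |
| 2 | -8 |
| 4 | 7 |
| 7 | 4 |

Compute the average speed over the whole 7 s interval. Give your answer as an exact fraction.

33/7 m/s

Average speed = (total path length)/(elapsed time); on a piecewise-linear x-t graph the path length is Σ|Δx|.
0–2 s: |Δx| = |-8 − 7| = 15 m
2–4 s: |Δx| = |7 − -8| = 15 m
4–7 s: |Δx| = |4 − 7| = 3 m
Total path = 33 m; average speed = 33/7 = 33/7 m/s.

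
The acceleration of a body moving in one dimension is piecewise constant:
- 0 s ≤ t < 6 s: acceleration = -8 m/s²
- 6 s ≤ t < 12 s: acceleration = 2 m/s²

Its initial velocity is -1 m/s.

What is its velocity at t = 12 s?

-37 m/s

Δv equals the area under the a-t graph; then v = v₀ + Δv.
0–6 s: -8 × 6 = -48 m/s
6–12 s: 2 × 6 = 12 m/s
Δv = -36 m/s, so v(12) = -1 + (-36) = -37 m/s.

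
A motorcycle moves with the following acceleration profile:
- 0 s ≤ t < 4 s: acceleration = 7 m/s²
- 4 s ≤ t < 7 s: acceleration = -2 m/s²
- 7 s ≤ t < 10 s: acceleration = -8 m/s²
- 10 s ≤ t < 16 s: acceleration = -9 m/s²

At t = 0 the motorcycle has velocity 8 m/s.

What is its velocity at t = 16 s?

Δv equals the area under the a-t graph; then v = v₀ + Δv.
0–4 s: 7 × 4 = 28 m/s
4–7 s: -2 × 3 = -6 m/s
7–10 s: -8 × 3 = -24 m/s
10–16 s: -9 × 6 = -54 m/s
Δv = -56 m/s, so v(16) = 8 + (-56) = -48 m/s.

-48 m/s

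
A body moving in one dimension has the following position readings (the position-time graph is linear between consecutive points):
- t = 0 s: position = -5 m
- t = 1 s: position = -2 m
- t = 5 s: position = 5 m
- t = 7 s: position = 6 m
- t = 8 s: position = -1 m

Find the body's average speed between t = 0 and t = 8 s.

2.25 m/s

Average speed = (total path length)/(elapsed time); on a piecewise-linear x-t graph the path length is Σ|Δx|.
0–1 s: |Δx| = |-2 − -5| = 3 m
1–5 s: |Δx| = |5 − -2| = 7 m
5–7 s: |Δx| = |6 − 5| = 1 m
7–8 s: |Δx| = |-1 − 6| = 7 m
Total path = 18 m; average speed = 18/8 = 2.25 m/s.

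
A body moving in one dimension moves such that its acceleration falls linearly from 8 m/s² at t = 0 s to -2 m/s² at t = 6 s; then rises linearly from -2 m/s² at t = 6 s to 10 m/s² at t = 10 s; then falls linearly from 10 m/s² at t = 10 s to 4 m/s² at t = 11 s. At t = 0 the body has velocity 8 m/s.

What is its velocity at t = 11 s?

Δv equals the area under the a-t graph; then v = v₀ + Δv.
0–6 s: ½(8 + -2)(6) = 18 m/s
6–10 s: ½(-2 + 10)(4) = 16 m/s
10–11 s: ½(10 + 4)(1) = 7 m/s
Δv = 41 m/s, so v(11) = 8 + (41) = 49 m/s.

49 m/s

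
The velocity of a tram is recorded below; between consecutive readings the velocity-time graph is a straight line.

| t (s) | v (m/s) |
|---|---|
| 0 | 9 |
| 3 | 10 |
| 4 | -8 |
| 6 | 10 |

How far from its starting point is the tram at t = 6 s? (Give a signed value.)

31.5 m

Net displacement equals the area under the velocity-time graph (areas below the axis count negative).
0–3 s: ½(9 + 10)(3) = 28.5 m
3–4 s: ½(10 + -8)(1) = 1 m
4–6 s: ½(-8 + 10)(2) = 2 m
Net displacement = 31.5 m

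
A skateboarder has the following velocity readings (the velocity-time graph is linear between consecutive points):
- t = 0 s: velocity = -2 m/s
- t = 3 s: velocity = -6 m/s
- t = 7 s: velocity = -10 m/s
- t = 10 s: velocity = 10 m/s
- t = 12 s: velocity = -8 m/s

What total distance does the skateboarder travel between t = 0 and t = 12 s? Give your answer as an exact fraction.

Total distance travelled is ∫|v| dt — sum the magnitudes of each area piece.
0–3 s: |½(-2 + -6)(3)| = 12 m
3–7 s: |½(-6 + -10)(4)| = 32 m
7–10 s: v = 0 at t = 8.5 s; triangle areas 7.5 + 7.5 = 15 m
10–12 s: v = 0 at t = 100/9 s; triangle areas 50/9 + 32/9 = 82/9 m
Total distance = 613/9 m

613/9 m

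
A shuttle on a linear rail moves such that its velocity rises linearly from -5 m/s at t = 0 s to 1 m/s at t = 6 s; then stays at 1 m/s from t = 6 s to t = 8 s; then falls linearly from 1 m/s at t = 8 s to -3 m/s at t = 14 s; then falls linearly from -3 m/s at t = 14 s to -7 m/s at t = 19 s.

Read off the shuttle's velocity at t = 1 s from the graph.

-4 m/s

On 0–6 s the graph is linear from -5 to 1 m/s: v(1) = -5 + (1 − -5)·(1 − 0)/(6 − 0) = -4 m/s.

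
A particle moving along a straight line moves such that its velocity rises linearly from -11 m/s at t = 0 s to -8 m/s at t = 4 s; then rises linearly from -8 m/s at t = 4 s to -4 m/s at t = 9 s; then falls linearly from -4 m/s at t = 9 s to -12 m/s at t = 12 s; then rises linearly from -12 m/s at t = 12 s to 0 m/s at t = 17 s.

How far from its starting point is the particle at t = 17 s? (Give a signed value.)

Net displacement equals the area under the velocity-time graph (areas below the axis count negative).
0–4 s: ½(-11 + -8)(4) = -38 m
4–9 s: ½(-8 + -4)(5) = -30 m
9–12 s: ½(-4 + -12)(3) = -24 m
12–17 s: ½(-12 + 0)(5) = -30 m
Net displacement = -122 m

-122 m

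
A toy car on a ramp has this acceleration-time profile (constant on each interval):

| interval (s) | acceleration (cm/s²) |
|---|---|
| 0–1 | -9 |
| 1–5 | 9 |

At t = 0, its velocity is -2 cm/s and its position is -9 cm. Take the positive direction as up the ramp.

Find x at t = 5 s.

On each constant-a segment, Δv = aΔt and Δx = v₀Δt + ½aΔt²; chain segment to segment.
0–1 s: v starts -2 cm/s; Δx = -2·1 + ½·-9·1² = -6.5 cm; v ends -11 cm/s.
1–5 s: v starts -11 cm/s; Δx = -11·4 + ½·9·4² = 28 cm; v ends 25 cm/s.
x(5) = -9 + Σ Δx = 12.5 cm.

12.5 cm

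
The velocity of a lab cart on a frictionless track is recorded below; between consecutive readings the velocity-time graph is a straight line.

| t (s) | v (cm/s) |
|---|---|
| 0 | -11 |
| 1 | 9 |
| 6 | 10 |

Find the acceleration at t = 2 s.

Acceleration is the slope of the v-t graph on 1–6 s: (10 − 9)/(6 − 1) = 0.2 cm/s².

0.2 cm/s²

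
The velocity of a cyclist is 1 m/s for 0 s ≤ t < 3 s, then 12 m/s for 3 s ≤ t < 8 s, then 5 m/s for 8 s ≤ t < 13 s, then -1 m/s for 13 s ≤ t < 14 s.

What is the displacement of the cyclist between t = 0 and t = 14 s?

Net displacement equals the area under the velocity-time graph (areas below the axis count negative).
0–3 s: 1 × 3 = 3 m
3–8 s: 12 × 5 = 60 m
8–13 s: 5 × 5 = 25 m
13–14 s: -1 × 1 = -1 m
Net displacement = 87 m

87 m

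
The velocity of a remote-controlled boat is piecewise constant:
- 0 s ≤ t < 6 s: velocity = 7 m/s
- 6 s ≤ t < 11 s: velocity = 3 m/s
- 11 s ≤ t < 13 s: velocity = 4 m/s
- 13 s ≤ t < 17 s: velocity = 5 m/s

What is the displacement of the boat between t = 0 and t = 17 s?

85 m

Net displacement equals the area under the velocity-time graph (areas below the axis count negative).
0–6 s: 7 × 6 = 42 m
6–11 s: 3 × 5 = 15 m
11–13 s: 4 × 2 = 8 m
13–17 s: 5 × 4 = 20 m
Net displacement = 85 m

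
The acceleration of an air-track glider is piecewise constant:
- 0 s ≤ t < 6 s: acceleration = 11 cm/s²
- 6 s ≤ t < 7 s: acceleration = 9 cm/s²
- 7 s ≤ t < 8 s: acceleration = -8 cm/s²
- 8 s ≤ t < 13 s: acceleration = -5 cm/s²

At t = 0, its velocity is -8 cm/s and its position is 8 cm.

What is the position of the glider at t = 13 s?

On each constant-a segment, Δv = aΔt and Δx = v₀Δt + ½aΔt²; chain segment to segment.
0–6 s: v starts -8 cm/s; Δx = -8·6 + ½·11·6² = 150 cm; v ends 58 cm/s.
6–7 s: v starts 58 cm/s; Δx = 58·1 + ½·9·1² = 62.5 cm; v ends 67 cm/s.
7–8 s: v starts 67 cm/s; Δx = 67·1 + ½·-8·1² = 63 cm; v ends 59 cm/s.
8–13 s: v starts 59 cm/s; Δx = 59·5 + ½·-5·5² = 232.5 cm; v ends 34 cm/s.
x(13) = 8 + Σ Δx = 516 cm.

516 cm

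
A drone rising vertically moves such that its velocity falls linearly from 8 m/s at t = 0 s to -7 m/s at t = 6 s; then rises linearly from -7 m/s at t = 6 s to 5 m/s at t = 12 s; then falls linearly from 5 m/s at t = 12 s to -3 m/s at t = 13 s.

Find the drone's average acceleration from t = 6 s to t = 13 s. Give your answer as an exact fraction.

Average acceleration = Δv/Δt = (-3 − -7)/(13 − 6) = 4/7 m/s².

4/7 m/s²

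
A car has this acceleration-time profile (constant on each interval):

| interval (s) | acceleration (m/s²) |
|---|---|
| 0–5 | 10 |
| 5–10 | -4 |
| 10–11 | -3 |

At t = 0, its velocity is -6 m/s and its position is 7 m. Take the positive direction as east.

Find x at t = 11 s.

On each constant-a segment, Δv = aΔt and Δx = v₀Δt + ½aΔt²; chain segment to segment.
0–5 s: v starts -6 m/s; Δx = -6·5 + ½·10·5² = 95 m; v ends 44 m/s.
5–10 s: v starts 44 m/s; Δx = 44·5 + ½·-4·5² = 170 m; v ends 24 m/s.
10–11 s: v starts 24 m/s; Δx = 24·1 + ½·-3·1² = 22.5 m; v ends 21 m/s.
x(11) = 7 + Σ Δx = 294.5 m.

294.5 m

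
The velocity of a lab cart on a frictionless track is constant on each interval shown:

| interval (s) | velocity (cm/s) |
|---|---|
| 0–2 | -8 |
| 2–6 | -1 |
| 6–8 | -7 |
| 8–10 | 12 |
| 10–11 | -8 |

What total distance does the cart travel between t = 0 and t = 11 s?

Distance (not displacement) is the total path length: add the absolute areas under v-t.
0–2 s: |-8| × 2 = 16 cm
2–6 s: |-1| × 4 = 4 cm
6–8 s: |-7| × 2 = 14 cm
8–10 s: |12| × 2 = 24 cm
10–11 s: |-8| × 1 = 8 cm
Total distance = 66 cm

66 cm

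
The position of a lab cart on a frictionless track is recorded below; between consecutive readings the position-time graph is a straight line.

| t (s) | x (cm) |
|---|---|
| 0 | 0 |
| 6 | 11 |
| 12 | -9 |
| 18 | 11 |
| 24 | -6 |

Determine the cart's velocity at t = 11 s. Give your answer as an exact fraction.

Velocity is the slope of the x-t graph on 6–12 s: (-9 − 11)/(12 − 6) = -10/3 cm/s.

-10/3 cm/s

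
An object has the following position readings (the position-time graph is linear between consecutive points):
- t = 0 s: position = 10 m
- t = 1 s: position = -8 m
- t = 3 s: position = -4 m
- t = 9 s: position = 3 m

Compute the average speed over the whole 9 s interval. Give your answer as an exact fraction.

Average speed = (total path length)/(elapsed time); on a piecewise-linear x-t graph the path length is Σ|Δx|.
0–1 s: |Δx| = |-8 − 10| = 18 m
1–3 s: |Δx| = |-4 − -8| = 4 m
3–9 s: |Δx| = |3 − -4| = 7 m
Total path = 29 m; average speed = 29/9 = 29/9 m/s.

29/9 m/s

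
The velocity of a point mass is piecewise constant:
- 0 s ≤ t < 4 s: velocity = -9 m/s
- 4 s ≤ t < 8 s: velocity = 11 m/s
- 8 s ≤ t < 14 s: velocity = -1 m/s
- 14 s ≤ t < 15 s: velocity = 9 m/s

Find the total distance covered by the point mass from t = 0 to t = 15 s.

95 m

Distance (not displacement) is the total path length: add the absolute areas under v-t.
0–4 s: |-9| × 4 = 36 m
4–8 s: |11| × 4 = 44 m
8–14 s: |-1| × 6 = 6 m
14–15 s: |9| × 1 = 9 m
Total distance = 95 m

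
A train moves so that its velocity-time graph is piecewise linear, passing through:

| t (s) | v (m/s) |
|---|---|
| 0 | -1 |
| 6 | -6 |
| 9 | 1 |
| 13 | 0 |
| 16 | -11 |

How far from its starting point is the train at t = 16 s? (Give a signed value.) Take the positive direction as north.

Displacement is the signed area under the v-t curve.
0–6 s: ½(-1 + -6)(6) = -21 m
6–9 s: ½(-6 + 1)(3) = -7.5 m
9–13 s: ½(1 + 0)(4) = 2 m
13–16 s: ½(0 + -11)(3) = -16.5 m
Net displacement = -43 m

-43 m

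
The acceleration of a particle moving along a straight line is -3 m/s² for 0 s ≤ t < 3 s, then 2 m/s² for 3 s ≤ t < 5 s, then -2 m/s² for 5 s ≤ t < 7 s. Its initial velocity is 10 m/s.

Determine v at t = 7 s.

1 m/s

Δv equals the area under the a-t graph; then v = v₀ + Δv.
0–3 s: -3 × 3 = -9 m/s
3–5 s: 2 × 2 = 4 m/s
5–7 s: -2 × 2 = -4 m/s
Δv = -9 m/s, so v(7) = 10 + (-9) = 1 m/s.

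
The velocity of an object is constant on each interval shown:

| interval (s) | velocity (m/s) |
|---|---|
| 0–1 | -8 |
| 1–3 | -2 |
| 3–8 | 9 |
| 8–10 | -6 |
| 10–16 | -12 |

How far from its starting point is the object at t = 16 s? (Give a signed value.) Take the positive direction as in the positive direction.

Net displacement equals the area under the velocity-time graph (areas below the axis count negative).
0–1 s: -8 × 1 = -8 m
1–3 s: -2 × 2 = -4 m
3–8 s: 9 × 5 = 45 m
8–10 s: -6 × 2 = -12 m
10–16 s: -12 × 6 = -72 m
Net displacement = -51 m

-51 m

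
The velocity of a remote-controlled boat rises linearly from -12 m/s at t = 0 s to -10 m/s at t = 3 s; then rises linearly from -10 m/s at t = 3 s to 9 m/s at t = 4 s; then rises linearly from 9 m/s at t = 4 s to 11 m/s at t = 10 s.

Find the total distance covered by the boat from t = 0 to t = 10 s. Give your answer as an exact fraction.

3715/38 m

Distance (not displacement) is the total path length: add the absolute areas under v-t.
0–3 s: |½(-12 + -10)(3)| = 33 m
3–4 s: v = 0 at t = 67/19 s; triangle areas 50/19 + 81/38 = 181/38 m
4–10 s: |½(9 + 11)(6)| = 60 m
Total distance = 3715/38 m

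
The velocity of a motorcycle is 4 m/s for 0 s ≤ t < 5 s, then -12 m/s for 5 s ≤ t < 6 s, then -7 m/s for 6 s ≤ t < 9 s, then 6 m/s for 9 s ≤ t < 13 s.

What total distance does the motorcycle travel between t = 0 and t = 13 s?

Distance (not displacement) is the total path length: add the absolute areas under v-t.
0–5 s: |4| × 5 = 20 m
5–6 s: |-12| × 1 = 12 m
6–9 s: |-7| × 3 = 21 m
9–13 s: |6| × 4 = 24 m
Total distance = 77 m

77 m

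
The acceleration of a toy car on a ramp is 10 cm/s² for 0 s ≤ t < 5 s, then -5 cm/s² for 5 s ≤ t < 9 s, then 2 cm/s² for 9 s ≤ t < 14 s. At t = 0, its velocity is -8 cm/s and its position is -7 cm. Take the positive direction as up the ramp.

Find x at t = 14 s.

341 cm

On each constant-a segment, Δv = aΔt and Δx = v₀Δt + ½aΔt²; chain segment to segment.
0–5 s: v starts -8 cm/s; Δx = -8·5 + ½·10·5² = 85 cm; v ends 42 cm/s.
5–9 s: v starts 42 cm/s; Δx = 42·4 + ½·-5·4² = 128 cm; v ends 22 cm/s.
9–14 s: v starts 22 cm/s; Δx = 22·5 + ½·2·5² = 135 cm; v ends 32 cm/s.
x(14) = -7 + Σ Δx = 341 cm.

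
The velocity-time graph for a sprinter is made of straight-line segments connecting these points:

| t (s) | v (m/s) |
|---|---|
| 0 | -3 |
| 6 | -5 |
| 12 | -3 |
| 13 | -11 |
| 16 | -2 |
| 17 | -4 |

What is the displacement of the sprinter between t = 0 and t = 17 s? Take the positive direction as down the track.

Displacement is the signed area under the v-t curve.
0–6 s: ½(-3 + -5)(6) = -24 m
6–12 s: ½(-5 + -3)(6) = -24 m
12–13 s: ½(-3 + -11)(1) = -7 m
13–16 s: ½(-11 + -2)(3) = -19.5 m
16–17 s: ½(-2 + -4)(1) = -3 m
Net displacement = -77.5 m

-77.5 m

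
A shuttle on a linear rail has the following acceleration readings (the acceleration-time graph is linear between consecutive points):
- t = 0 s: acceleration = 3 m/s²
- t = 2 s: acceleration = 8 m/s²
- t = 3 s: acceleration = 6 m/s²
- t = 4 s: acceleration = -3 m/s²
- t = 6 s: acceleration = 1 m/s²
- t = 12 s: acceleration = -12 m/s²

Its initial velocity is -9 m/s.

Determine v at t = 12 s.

-24.5 m/s

Δv equals the area under the a-t graph; then v = v₀ + Δv.
0–2 s: ½(3 + 8)(2) = 11 m/s
2–3 s: ½(8 + 6)(1) = 7 m/s
3–4 s: ½(6 + -3)(1) = 1.5 m/s
4–6 s: ½(-3 + 1)(2) = -2 m/s
6–12 s: ½(1 + -12)(6) = -33 m/s
Δv = -15.5 m/s, so v(12) = -9 + (-15.5) = -24.5 m/s.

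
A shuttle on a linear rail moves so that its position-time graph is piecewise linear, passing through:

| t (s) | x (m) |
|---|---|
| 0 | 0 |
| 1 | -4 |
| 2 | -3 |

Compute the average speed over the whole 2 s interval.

Average speed = (total path length)/(elapsed time); on a piecewise-linear x-t graph the path length is Σ|Δx|.
0–1 s: |Δx| = |-4 − 0| = 4 m
1–2 s: |Δx| = |-3 − -4| = 1 m
Total path = 5 m; average speed = 5/2 = 2.5 m/s.

2.5 m/s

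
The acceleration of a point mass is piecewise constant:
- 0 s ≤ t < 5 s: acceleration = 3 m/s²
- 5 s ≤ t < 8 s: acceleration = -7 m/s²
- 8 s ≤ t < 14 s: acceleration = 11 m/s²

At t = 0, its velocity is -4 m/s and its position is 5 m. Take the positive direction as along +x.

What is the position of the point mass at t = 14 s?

162 m

On each constant-a segment, Δv = aΔt and Δx = v₀Δt + ½aΔt²; chain segment to segment.
0–5 s: v starts -4 m/s; Δx = -4·5 + ½·3·5² = 17.5 m; v ends 11 m/s.
5–8 s: v starts 11 m/s; Δx = 11·3 + ½·-7·3² = 1.5 m; v ends -10 m/s.
8–14 s: v starts -10 m/s; Δx = -10·6 + ½·11·6² = 138 m; v ends 56 m/s.
x(14) = 5 + Σ Δx = 162 m.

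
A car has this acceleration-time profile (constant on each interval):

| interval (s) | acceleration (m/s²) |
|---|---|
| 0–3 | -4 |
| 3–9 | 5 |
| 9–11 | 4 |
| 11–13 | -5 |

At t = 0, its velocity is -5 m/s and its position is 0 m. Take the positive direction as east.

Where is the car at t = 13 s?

On each constant-a segment, Δv = aΔt and Δx = v₀Δt + ½aΔt²; chain segment to segment.
0–3 s: v starts -5 m/s; Δx = -5·3 + ½·-4·3² = -33 m; v ends -17 m/s.
3–9 s: v starts -17 m/s; Δx = -17·6 + ½·5·6² = -12 m; v ends 13 m/s.
9–11 s: v starts 13 m/s; Δx = 13·2 + ½·4·2² = 34 m; v ends 21 m/s.
11–13 s: v starts 21 m/s; Δx = 21·2 + ½·-5·2² = 32 m; v ends 11 m/s.
x(13) = 0 + Σ Δx = 21 m.

21 m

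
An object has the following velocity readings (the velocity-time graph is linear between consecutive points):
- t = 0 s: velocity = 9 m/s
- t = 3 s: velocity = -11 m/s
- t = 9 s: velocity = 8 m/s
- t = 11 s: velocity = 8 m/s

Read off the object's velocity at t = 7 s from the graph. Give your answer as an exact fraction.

On 3–9 s the graph is linear from -11 to 8 m/s: v(7) = -11 + (8 − -11)·(7 − 3)/(9 − 3) = 5/3 m/s.

5/3 m/s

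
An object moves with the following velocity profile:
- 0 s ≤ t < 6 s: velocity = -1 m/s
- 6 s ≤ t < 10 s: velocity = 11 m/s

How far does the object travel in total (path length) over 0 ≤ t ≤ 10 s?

Total distance travelled is ∫|v| dt — sum the magnitudes of each area piece.
0–6 s: |-1| × 6 = 6 m
6–10 s: |11| × 4 = 44 m
Total distance = 50 m

50 m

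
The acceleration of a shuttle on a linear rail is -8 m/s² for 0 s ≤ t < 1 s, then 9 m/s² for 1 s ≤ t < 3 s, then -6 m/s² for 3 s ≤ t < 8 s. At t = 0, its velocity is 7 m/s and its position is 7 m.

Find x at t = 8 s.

On each constant-a segment, Δv = aΔt and Δx = v₀Δt + ½aΔt²; chain segment to segment.
0–1 s: v starts 7 m/s; Δx = 7·1 + ½·-8·1² = 3 m; v ends -1 m/s.
1–3 s: v starts -1 m/s; Δx = -1·2 + ½·9·2² = 16 m; v ends 17 m/s.
3–8 s: v starts 17 m/s; Δx = 17·5 + ½·-6·5² = 10 m; v ends -13 m/s.
x(8) = 7 + Σ Δx = 36 m.

36 m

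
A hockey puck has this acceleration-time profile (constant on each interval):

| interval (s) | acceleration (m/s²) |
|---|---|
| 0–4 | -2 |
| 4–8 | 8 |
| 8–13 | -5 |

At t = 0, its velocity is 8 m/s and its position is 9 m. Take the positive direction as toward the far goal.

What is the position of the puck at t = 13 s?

On each constant-a segment, Δv = aΔt and Δx = v₀Δt + ½aΔt²; chain segment to segment.
0–4 s: v starts 8 m/s; Δx = 8·4 + ½·-2·4² = 16 m; v ends 0 m/s.
4–8 s: v starts 0 m/s; Δx = 0·4 + ½·8·4² = 64 m; v ends 32 m/s.
8–13 s: v starts 32 m/s; Δx = 32·5 + ½·-5·5² = 97.5 m; v ends 7 m/s.
x(13) = 9 + Σ Δx = 186.5 m.

186.5 m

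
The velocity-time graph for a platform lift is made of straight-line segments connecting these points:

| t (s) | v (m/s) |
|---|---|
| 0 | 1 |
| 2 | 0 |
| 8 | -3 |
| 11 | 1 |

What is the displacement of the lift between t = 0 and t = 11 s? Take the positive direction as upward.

-11 m

Displacement is the signed area under the v-t curve.
0–2 s: ½(1 + 0)(2) = 1 m
2–8 s: ½(0 + -3)(6) = -9 m
8–11 s: ½(-3 + 1)(3) = -3 m
Net displacement = -11 m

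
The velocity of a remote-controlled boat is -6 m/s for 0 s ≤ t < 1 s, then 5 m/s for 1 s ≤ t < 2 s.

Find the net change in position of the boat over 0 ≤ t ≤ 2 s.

Net displacement equals the area under the velocity-time graph (areas below the axis count negative).
0–1 s: -6 × 1 = -6 m
1–2 s: 5 × 1 = 5 m
Net displacement = -1 m

-1 m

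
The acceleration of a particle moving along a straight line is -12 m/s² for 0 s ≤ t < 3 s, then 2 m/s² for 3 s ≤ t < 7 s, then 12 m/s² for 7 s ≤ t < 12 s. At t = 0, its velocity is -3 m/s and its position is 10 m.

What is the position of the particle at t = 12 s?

On each constant-a segment, Δv = aΔt and Δx = v₀Δt + ½aΔt²; chain segment to segment.
0–3 s: v starts -3 m/s; Δx = -3·3 + ½·-12·3² = -63 m; v ends -39 m/s.
3–7 s: v starts -39 m/s; Δx = -39·4 + ½·2·4² = -140 m; v ends -31 m/s.
7–12 s: v starts -31 m/s; Δx = -31·5 + ½·12·5² = -5 m; v ends 29 m/s.
x(12) = 10 + Σ Δx = -198 m.

-198 m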